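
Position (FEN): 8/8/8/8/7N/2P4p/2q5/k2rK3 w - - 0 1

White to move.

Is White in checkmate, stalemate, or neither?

checkmate

White to move; white king on e1.
In check: yes, from the black rook on d1.
King squares — d1: attacked by Qc2; f1: attacked by Rd1; d2: attacked by Rd1; e2: attacked by Qc2; f2: attacked by Qc2.
Legal moves for White: none.
In check with no legal moves → checkmate.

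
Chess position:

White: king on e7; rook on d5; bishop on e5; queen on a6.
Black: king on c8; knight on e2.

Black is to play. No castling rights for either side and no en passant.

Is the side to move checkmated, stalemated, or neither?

checkmate

Black to move; black king on c8.
In check: yes, from the white queen on a6.
King squares — b7: attacked by Qa6; c7: attacked by Be5; d7: attacked by Rd5; b8: attacked by Be5; d8: attacked by Rd5.
Legal moves for Black: none.
In check with no legal moves → checkmate.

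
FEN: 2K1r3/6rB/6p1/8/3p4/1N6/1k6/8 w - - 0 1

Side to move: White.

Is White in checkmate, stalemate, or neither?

checkmate

White to move; white king on c8.
In check: yes, from the black rook on e8.
King squares — b7: attacked by Rg7; c7: attacked by Rg7; d7: attacked by Rg7; b8: attacked by Re8; d8: attacked by Re8.
Legal moves for White: none.
In check with no legal moves → checkmate.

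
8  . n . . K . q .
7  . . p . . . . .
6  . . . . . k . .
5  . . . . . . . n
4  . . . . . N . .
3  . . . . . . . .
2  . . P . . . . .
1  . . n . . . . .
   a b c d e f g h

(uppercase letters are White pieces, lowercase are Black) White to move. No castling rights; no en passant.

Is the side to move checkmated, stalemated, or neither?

White to move; white king on e8.
In check: yes, from the black queen on g8.
King squares — d7: attacked by Nb8; e7: attacked by Kf6; f7: attacked by Kf6; d8: attacked by Qg8; f8: attacked by Qg8.
Legal moves for White: none.
In check with no legal moves → checkmate.

checkmate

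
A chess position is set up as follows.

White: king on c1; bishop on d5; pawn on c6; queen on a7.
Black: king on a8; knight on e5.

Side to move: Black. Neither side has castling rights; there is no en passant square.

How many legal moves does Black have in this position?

1

Black to move; king on a8.
In check: yes, from the white queen on a7.
Legal moves: Kxa7.
Count: 1.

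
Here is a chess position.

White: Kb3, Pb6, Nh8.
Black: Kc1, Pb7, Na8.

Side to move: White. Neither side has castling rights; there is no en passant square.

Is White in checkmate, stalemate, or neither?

neither

White to move; white king on b3.
In check: no.
Legal moves for White: Nf7, Ng6, Kc4, Kb4, Ka4, Kc3, Ka3, Ka2.
White has 8 legal moves and is not in check → neither.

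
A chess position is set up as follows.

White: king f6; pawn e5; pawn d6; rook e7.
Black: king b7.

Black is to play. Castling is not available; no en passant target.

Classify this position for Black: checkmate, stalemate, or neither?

neither

Black to move; black king on b7.
In check: yes, from the white rook on e7.
Legal moves for Black: Kc8, Kb8, Ka8, Kc6, Kb6, Ka6.
Black is in check but has 6 legal moves → neither.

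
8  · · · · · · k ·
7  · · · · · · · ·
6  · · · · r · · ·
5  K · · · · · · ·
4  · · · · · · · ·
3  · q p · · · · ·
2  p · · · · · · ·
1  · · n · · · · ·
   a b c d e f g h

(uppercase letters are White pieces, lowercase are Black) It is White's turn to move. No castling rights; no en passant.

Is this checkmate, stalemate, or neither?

White to move; white king on a5.
In check: no.
King squares — a4: attacked by Qb3; b4: attacked by Qb3; b5: attacked by Qb3; a6: attacked by Re6; b6: attacked by Qb3.
Legal moves for White: none.
Not in check and no legal moves → stalemate.

stalemate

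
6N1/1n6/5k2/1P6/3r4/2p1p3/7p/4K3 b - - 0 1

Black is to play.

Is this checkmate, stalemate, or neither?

neither

Black to move; black king on f6.
In check: yes, from the white knight on g8.
Legal moves for Black: Kg7, Kf7, Kg6, Ke6, Kg5, Kf5, Ke5.
Black is in check but has 7 legal moves → neither.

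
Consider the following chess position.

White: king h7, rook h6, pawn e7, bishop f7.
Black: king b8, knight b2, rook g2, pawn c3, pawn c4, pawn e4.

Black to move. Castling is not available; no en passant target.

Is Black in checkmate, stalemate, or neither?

neither

Black to move; black king on b8.
In check: no.
Legal moves for Black include: Kc8, Ka8, Kc7, Kb7, Ka7, Rg8, Rg7+, Rg6, Rg5, Rg4, Rg3, Rh2, Rf2, Re2, Rd2, Rc2, Rg1, Na4, ... (list truncated; more exist).
Black has legal moves and is not in check → neither.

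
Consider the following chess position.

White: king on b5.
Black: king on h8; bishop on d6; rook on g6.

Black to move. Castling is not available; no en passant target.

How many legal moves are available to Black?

Black to move; king on h8.
In check: no.
Legal moves: Kg8, Kh7, Kg7, Rg8, Rg7, Rh6, Rf6, Re6, Rg5+, Rg4, Rg3, Rg2, Rg1, Bf8, Bb8, Be7, Bc7, Be5, Bc5, Bf4, Bb4, Bg3, Ba3, Bh2.
Count: 24.

24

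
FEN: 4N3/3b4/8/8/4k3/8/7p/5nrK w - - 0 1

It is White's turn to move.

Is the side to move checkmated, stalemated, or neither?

checkmate

White to move; white king on h1.
In check: yes, from the black rook on g1.
King squares — g1: attacked by Ph2; g2: attacked by Rg1; h2: attacked by Nf1.
Legal moves for White: none.
In check with no legal moves → checkmate.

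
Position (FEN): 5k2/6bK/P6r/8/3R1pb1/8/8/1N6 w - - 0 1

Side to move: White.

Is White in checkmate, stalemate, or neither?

White to move; white king on h7.
In check: yes, from the black rook on h6.
King squares — g6: attacked by Rh6; h6: attacked by Bg7; g7: attacked by Kf8; g8: attacked by Kf8; h8: attacked by Rh6.
Legal moves for White: none.
In check with no legal moves → checkmate.

checkmate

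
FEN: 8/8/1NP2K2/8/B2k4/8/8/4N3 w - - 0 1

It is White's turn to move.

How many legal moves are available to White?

White to move; king on f6.
In check: no.
Legal moves: Kg7, Kf7, Ke7, Kg6, Ke6, Kg5, Kf5, Nc8, Na8, Nd7, Nd5, Nc4, Bb5, Bb3, Bc2, Bd1, Nf3+, Nd3, Ng2, Nc2+, c7.
Count: 21.

21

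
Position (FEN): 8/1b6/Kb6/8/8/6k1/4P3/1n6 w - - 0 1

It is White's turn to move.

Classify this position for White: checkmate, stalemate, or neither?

White to move; white king on a6.
In check: yes, from the black bishop on b7.
Legal moves for White: Kxb7, Kxb6, Kb5.
White is in check but has 3 legal moves → neither.

neither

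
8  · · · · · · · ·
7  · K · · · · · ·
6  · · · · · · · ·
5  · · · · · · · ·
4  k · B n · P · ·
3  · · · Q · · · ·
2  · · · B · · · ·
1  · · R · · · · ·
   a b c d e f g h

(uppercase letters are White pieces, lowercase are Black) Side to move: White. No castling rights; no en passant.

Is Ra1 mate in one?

yes

After Ra1: black king on a4; in check: yes, from the white rook on a1.
King squares — a3: attacked by Ra1; b3: attacked by Qd3; b4: attacked by Bd2; a5: attacked by Ra1; b5: attacked by Bc4.
Black has no legal moves → checkmate.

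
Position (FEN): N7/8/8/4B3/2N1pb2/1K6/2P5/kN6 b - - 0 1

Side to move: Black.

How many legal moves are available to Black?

Black to move; king on a1.
In check: yes, from the white bishop on e5.
Legal moves: Kxb1, Bxe5.
Count: 2.

2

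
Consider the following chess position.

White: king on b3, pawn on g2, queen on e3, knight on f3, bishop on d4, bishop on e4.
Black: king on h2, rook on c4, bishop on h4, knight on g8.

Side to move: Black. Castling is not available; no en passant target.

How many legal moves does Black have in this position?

Black to move; king on h2.
In check: yes, from the white knight on f3.
Legal moves: Kg3, Kxg2, Kh1.
Count: 3.

3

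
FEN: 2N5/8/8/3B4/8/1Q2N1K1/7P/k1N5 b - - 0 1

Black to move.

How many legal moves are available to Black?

Black to move; king on a1.
In check: no.
Legal moves: none.
Count: 0.

0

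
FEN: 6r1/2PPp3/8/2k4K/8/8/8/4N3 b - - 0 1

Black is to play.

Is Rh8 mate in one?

no

After Rh8: white king on h5; in check: yes, from the black rook on h8.
White has 3 legal replies: Kg6, Kg5, Kg4.
In check but a legal move exists → not checkmate.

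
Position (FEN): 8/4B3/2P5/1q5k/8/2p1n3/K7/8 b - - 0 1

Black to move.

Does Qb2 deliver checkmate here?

After Qb2: white king on a2; in check: yes, from the black queen on b2.
King squares — a1: attacked by Qb2; b1: attacked by Qb2; b2: attacked by Pc3; a3: attacked by Qb2; b3: attacked by Qb2.
White has no legal moves → checkmate.

yes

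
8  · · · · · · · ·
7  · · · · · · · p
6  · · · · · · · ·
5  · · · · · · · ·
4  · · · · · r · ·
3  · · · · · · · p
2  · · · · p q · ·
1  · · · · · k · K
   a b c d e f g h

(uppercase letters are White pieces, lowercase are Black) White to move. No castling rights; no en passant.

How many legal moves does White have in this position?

0

White to move; king on h1.
In check: no.
Legal moves: none.
Count: 0.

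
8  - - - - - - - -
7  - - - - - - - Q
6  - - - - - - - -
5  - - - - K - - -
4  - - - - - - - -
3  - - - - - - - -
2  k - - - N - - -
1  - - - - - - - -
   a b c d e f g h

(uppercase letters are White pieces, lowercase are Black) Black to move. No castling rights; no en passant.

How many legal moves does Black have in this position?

4

Black to move; king on a2.
In check: no.
Legal moves: Kb3, Ka3, Kb2, Ka1.
Count: 4.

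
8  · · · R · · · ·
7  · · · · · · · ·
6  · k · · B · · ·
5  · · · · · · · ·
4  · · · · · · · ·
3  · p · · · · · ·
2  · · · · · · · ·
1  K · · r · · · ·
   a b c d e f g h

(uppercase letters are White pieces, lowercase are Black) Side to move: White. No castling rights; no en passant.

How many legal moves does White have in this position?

2

White to move; king on a1.
In check: yes, from the black rook on d1.
Legal moves: Kb2, Rxd1.
Count: 2.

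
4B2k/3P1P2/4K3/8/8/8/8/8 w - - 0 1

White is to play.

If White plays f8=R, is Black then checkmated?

After f8=R: black king on h8; in check: yes, from the white rook on f8.
Black has 2 legal replies: Kh7, Kg7.
In check but a legal move exists → not checkmate.

no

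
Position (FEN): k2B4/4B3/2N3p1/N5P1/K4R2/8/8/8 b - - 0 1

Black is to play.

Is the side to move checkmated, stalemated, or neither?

Black to move; black king on a8.
In check: no.
King squares — a7: attacked by Nc6; b7: attacked by Na5; b8: attacked by Nc6.
Legal moves for Black: none.
Not in check and no legal moves → stalemate.

stalemate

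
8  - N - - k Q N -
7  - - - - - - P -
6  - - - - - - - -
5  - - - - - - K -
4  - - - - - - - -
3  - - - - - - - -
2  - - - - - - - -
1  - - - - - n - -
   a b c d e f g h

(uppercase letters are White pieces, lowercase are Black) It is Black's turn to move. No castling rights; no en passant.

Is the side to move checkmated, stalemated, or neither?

Black to move; black king on e8.
In check: yes, from the white queen on f8.
King squares — d7: attacked by Nb8; e7: attacked by Qf8; f7: attacked by Qf8; d8: attacked by Qf8; f8: attacked by Pg7.
Legal moves for Black: none.
In check with no legal moves → checkmate.

checkmate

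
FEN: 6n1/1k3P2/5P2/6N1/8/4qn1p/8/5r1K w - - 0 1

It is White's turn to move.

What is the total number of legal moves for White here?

White to move; king on h1.
In check: yes, from the black rook on f1.
Legal moves: none.
Count: 0.

0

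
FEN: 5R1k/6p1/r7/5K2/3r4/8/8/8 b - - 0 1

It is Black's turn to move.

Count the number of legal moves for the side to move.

Black to move; king on h8.
In check: yes, from the white rook on f8.
Legal moves: Kh7.
Count: 1.

1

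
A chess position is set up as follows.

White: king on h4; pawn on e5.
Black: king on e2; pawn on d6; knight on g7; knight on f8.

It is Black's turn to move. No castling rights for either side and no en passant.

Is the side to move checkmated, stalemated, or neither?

neither

Black to move; black king on e2.
In check: no.
Legal moves for Black: Nh7, Nd7, Ng6+, Nfe6, Ne8, Nge6, Nh5, Nf5+, Kf3, Ke3, Kd3, Kf2, Kd2, Kf1, Ke1, Kd1, dxe5, d5.
Black has 18 legal moves and is not in check → neither.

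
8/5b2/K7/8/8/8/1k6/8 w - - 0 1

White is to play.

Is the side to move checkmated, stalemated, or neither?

White to move; white king on a6.
In check: no.
Legal moves for White: Kb7, Ka7, Kb6, Kb5, Ka5.
White has 5 legal moves and is not in check → neither.

neither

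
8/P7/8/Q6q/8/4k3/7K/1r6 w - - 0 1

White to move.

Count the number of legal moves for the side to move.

3

White to move; king on h2.
In check: yes, from the black queen on h5.
Legal moves: Kg3, Kg2, Qxh5.
Count: 3.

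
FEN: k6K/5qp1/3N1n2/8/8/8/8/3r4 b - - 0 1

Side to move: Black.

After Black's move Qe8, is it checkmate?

no

After Qe8: white king on h8; in check: yes, from the black queen on e8.
White has 2 legal replies: Kxg7, Nxe8.
In check but a legal move exists → not checkmate.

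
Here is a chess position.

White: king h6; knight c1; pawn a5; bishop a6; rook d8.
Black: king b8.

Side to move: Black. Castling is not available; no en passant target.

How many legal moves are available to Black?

Black to move; king on b8.
In check: yes, from the white rook on d8.
Legal moves: Kc7, Ka7.
Count: 2.

2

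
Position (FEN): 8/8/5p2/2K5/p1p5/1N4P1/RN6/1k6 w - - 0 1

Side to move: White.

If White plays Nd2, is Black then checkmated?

no

After Nd2: black king on b1; in check: yes, from the white knight on d2.
Black has 3 legal replies: Kc2, Kxa2, Kc1.
In check but a legal move exists → not checkmate.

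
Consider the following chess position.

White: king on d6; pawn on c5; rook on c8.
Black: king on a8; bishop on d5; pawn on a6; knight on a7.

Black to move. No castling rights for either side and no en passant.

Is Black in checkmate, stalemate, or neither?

neither

Black to move; black king on a8.
In check: yes, from the white rook on c8.
King squares — a7: own knight; b7: available; b8: attacked by Rc8.
Legal moves for Black: Kb7, Nxc8+.
Black is in check but has 2 legal moves → neither.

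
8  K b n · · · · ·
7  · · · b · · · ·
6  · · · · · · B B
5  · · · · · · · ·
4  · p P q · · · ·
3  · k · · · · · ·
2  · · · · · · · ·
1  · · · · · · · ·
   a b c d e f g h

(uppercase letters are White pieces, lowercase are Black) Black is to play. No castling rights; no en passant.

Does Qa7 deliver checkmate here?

yes

After Qa7: white king on a8; in check: yes, from the black queen on a7.
King squares — a7: attacked by Bb8; b7: attacked by Qa7; b8: attacked by Qa7.
White has no legal moves → checkmate.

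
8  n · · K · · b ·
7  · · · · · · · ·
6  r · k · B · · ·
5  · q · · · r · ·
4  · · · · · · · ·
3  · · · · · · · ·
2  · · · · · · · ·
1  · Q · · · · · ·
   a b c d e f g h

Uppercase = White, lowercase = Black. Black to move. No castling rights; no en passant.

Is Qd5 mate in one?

no

After Qd5: white king on d8; in check: yes, from the black queen on d5.
White has 5 legal replies: Ke8, Kc8, Ke7, Bd7+, Bxd5+.
In check but a legal move exists → not checkmate.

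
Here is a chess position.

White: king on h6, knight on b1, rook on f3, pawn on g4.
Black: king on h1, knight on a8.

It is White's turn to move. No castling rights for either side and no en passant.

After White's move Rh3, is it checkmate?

After Rh3: black king on h1; in check: yes, from the white rook on h3.
Black has 2 legal replies: Kg2, Kg1.
In check but a legal move exists → not checkmate.

no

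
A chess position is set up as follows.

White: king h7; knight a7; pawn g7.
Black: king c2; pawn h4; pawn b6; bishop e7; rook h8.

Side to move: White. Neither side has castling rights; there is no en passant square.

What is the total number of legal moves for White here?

6

White to move; king on h7.
In check: yes, from the black rook on h8.
Legal moves: Kxh8, Kg6, gxh8=Q, gxh8=R, gxh8=B, gxh8=N.
Count: 6.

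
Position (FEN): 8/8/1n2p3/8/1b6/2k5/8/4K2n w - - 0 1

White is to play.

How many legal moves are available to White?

3

White to move; king on e1.
In check: no.
Legal moves: Ke2, Kf1, Kd1.
Count: 3.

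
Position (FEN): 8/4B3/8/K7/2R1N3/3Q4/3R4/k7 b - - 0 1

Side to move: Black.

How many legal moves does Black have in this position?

Black to move; king on a1.
In check: no.
Legal moves: none.
Count: 0.

0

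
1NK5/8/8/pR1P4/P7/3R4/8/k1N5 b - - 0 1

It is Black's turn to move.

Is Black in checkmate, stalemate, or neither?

stalemate

Black to move; black king on a1.
In check: no.
King squares — b1: attacked by Rb5; a2: attacked by Nc1; b2: attacked by Rb5.
Legal moves for Black: none.
Not in check and no legal moves → stalemate.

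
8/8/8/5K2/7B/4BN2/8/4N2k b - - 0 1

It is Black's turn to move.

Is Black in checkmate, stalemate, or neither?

stalemate

Black to move; black king on h1.
In check: no.
King squares — g1: attacked by Be3; g2: attacked by Ne1; h2: attacked by Nf3.
Legal moves for Black: none.
Not in check and no legal moves → stalemate.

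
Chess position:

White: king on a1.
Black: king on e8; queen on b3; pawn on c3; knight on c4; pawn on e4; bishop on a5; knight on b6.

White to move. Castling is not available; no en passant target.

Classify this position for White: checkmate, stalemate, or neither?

stalemate

White to move; white king on a1.
In check: no.
King squares — b1: attacked by Qb3; a2: attacked by Qb3; b2: attacked by Qb3.
Legal moves for White: none.
Not in check and no legal moves → stalemate.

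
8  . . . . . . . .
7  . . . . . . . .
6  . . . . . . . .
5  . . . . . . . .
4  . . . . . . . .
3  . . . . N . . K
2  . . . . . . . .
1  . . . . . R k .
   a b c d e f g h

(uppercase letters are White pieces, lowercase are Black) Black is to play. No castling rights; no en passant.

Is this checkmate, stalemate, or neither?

checkmate

Black to move; black king on g1.
In check: yes, from the white rook on f1.
King squares — f1: attacked by Ne3; h1: attacked by Rf1; f2: attacked by Rf1; g2: attacked by Ne3; h2: attacked by Kh3.
Legal moves for Black: none.
In check with no legal moves → checkmate.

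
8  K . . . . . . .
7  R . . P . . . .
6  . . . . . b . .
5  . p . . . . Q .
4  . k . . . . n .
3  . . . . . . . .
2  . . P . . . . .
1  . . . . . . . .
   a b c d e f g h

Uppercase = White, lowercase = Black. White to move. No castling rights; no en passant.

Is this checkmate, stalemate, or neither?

neither

White to move; white king on a8.
In check: no.
Legal moves for White include: Kb8, Kb7, Rc7, Rb7, Ra6, Ra5, Ra4+, Ra3, Ra2, Ra1, Qg8, Qg7, Qh6, Qg6, Qxf6, Qh5, Qf5, Qe5, ... (list truncated; more exist).
White has legal moves and is not in check → neither.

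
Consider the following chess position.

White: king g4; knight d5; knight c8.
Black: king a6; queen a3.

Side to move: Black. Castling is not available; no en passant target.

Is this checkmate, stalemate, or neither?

Black to move; black king on a6.
In check: no.
Legal moves for Black include: Kb7, Kb5, Ka5, Qf8, Qe7, Qd6, Qc5, Qa5, Qb4+, Qa4+, Qh3+, Qg3+, Qf3+, Qe3, Qd3, Qc3, Qb3, Qb2, ... (list truncated; more exist).
Black has legal moves and is not in check → neither.

neither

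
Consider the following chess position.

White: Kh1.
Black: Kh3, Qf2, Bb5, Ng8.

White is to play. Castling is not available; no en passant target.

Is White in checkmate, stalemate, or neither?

stalemate

White to move; white king on h1.
In check: no.
King squares — g1: attacked by Qf2; g2: attacked by Qf2; h2: attacked by Qf2.
Legal moves for White: none.
Not in check and no legal moves → stalemate.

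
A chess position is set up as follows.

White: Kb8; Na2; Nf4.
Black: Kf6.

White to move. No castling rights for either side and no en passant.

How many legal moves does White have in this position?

16

White to move; king on b8.
In check: no.
Legal moves: Kc8, Ka8, Kc7, Kb7, Ka7, Ng6, Ne6, Nh5+, Nd5+, Nh3, Nd3, Ng2, Ne2, Nb4, Nc3, Nc1.
Count: 16.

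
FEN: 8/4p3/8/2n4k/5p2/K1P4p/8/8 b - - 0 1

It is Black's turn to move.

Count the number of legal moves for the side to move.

17

Black to move; king on h5.
In check: no.
Legal moves: Kh6, Kg6, Kg5, Kh4, Kg4, Nd7, Nb7, Ne6, Na6, Ne4, Na4, Nd3, Nb3, e6, f3, h2, e5.
Count: 17.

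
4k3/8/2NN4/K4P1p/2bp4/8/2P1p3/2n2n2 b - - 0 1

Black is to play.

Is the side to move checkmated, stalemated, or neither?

neither

Black to move; black king on e8.
In check: yes, from the white knight on d6.
King squares — d7: available; e7: attacked by Nc6; f7: attacked by Nd6; d8: attacked by Nc6; f8: available.
Legal moves for Black: Kf8, Kd7.
Black is in check but has 2 legal moves → neither.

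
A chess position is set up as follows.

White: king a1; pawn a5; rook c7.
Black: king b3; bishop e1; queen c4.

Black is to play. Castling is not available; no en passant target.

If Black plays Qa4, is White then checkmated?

After Qa4: white king on a1; in check: yes, from the black queen on a4.
White has 1 legal reply: Kb1.
In check but a legal move exists → not checkmate.

no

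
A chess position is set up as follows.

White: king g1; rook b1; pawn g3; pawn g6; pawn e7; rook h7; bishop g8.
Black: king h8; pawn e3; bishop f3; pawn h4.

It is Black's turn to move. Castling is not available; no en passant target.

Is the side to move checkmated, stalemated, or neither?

Black to move; black king on h8.
In check: yes, from the white rook on h7.
Legal moves for Black: Kxg8.
Black is in check but has 1 legal move → neither.

neither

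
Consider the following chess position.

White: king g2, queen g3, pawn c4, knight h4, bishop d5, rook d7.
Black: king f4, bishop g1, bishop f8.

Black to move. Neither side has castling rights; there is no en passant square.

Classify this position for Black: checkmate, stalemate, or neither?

checkmate

Black to move; black king on f4.
In check: yes, from the white queen on g3.
King squares — e3: attacked by Qg3; f3: attacked by Kg2; g3: attacked by Kg2; e4: attacked by Bd5; g4: attacked by Qg3; e5: attacked by Qg3; f5: attacked by Nh4; g5: attacked by Qg3.
Legal moves for Black: none.
In check with no legal moves → checkmate.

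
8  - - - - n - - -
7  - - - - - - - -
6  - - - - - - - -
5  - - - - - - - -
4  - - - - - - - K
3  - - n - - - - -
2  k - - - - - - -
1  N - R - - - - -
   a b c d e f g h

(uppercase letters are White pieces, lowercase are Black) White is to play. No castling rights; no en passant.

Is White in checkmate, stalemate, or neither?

White to move; white king on h4.
In check: no.
Legal moves for White: Kh5, Kg5, Kg4, Kh3, Kg3, Rxc3, Rc2+, Rh1, Rg1, Rf1, Re1, Rd1, Rb1, Nb3, Nc2.
White has 15 legal moves and is not in check → neither.

neither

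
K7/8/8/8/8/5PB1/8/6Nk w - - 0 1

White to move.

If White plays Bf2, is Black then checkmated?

After Bf2: black king on h1; in check: no.
Black is not in check, so this cannot be checkmate.

no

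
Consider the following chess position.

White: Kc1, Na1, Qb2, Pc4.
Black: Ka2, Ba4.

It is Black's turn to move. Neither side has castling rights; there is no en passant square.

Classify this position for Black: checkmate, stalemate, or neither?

checkmate

Black to move; black king on a2.
In check: yes, from the white queen on b2.
King squares — a1: attacked by Qb2; b1: attacked by Kc1; b2: attacked by Kc1; a3: attacked by Qb2; b3: attacked by Na1.
Legal moves for Black: none.
In check with no legal moves → checkmate.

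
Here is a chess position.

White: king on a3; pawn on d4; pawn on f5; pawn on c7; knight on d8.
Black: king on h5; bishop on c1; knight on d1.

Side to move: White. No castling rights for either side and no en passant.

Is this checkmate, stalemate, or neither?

neither

White to move; white king on a3.
In check: yes, from the black bishop on c1.
King squares — a2: available; b2: attacked by Bc1; b3: available; a4: available; b4: available.
Legal moves for White: Kb4, Ka4, Kb3, Ka2.
White is in check but has 4 legal moves → neither.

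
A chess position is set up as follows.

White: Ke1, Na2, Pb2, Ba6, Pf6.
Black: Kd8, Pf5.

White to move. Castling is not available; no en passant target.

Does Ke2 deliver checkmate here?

After Ke2: black king on d8; in check: no.
Black is not in check, so this cannot be checkmate.

no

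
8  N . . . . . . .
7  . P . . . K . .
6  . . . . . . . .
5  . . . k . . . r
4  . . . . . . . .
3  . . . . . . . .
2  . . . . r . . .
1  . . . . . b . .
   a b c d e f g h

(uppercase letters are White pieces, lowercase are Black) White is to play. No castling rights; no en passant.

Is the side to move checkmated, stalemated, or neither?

White to move; white king on f7.
In check: no.
Legal moves for White: Nc7+, Nb6+, Kg8, Kf8, Kg7, Kg6, Kf6, b8=Q, b8=R, b8=B, b8=N.
White has 11 legal moves and is not in check → neither.

neither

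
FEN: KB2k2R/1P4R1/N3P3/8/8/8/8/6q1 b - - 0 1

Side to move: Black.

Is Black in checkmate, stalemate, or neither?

checkmate

Black to move; black king on e8.
In check: yes, from the white rook on h8.
King squares — d7: attacked by Pe6; e7: attacked by Rg7; f7: attacked by Pe6; d8: attacked by Rh8; f8: attacked by Rh8.
Legal moves for Black: none.
In check with no legal moves → checkmate.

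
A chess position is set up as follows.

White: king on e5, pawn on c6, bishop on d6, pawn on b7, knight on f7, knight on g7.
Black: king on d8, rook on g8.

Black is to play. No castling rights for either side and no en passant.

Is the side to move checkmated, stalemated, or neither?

checkmate

Black to move; black king on d8.
In check: yes, from the white knight on f7.
King squares — c7: attacked by Bd6; d7: attacked by Pc6; e7: attacked by Bd6; c8: attacked by Pb7; e8: attacked by Ng7.
Legal moves for Black: none.
In check with no legal moves → checkmate.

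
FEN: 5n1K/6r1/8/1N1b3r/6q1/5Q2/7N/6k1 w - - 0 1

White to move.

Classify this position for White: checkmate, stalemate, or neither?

White to move; white king on h8.
In check: yes, from the black rook on h5.
King squares — g7: attacked by Qg4; h7: attacked by Rh5; g8: attacked by Bd5.
Legal moves for White: none.
In check with no legal moves → checkmate.

checkmate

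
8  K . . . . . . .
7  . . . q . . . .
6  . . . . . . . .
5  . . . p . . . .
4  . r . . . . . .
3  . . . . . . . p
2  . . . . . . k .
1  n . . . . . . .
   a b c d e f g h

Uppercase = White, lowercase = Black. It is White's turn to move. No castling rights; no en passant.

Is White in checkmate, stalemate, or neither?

White to move; white king on a8.
In check: no.
King squares — a7: attacked by Qd7; b7: attacked by Rb4; b8: attacked by Rb4.
Legal moves for White: none.
Not in check and no legal moves → stalemate.

stalemate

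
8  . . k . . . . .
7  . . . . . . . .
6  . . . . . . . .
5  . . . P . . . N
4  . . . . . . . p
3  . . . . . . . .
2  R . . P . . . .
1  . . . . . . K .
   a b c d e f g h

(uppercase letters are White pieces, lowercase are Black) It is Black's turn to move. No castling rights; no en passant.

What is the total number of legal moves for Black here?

Black to move; king on c8.
In check: no.
Legal moves: Kd8, Kb8, Kd7, Kc7, Kb7, h3.
Count: 6.

6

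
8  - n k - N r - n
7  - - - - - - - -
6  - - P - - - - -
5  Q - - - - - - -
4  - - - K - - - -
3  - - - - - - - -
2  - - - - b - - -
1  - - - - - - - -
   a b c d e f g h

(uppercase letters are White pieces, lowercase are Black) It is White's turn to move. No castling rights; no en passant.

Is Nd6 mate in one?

yes

After Nd6: black king on c8; in check: yes, from the white knight on d6.
King squares — b7: attacked by Pc6; c7: attacked by Qa5; d7: attacked by Pc6; b8: own knight; d8: attacked by Qa5.
Black has no legal moves → checkmate.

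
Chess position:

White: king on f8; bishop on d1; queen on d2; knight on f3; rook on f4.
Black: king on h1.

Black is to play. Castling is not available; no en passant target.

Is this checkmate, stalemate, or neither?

stalemate

Black to move; black king on h1.
In check: no.
King squares — g1: attacked by Nf3; g2: attacked by Qd2; h2: attacked by Qd2.
Legal moves for Black: none.
Not in check and no legal moves → stalemate.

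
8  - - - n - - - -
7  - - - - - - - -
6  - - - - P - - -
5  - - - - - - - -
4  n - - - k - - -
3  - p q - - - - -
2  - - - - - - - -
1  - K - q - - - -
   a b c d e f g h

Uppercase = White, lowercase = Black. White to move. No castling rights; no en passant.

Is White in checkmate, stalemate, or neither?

checkmate

White to move; white king on b1.
In check: yes, from the black queen on d1.
King squares — a1: attacked by Qd1; c1: attacked by Qd1; a2: attacked by Pb3; b2: attacked by Qc3; c2: attacked by Qd1.
Legal moves for White: none.
In check with no legal moves → checkmate.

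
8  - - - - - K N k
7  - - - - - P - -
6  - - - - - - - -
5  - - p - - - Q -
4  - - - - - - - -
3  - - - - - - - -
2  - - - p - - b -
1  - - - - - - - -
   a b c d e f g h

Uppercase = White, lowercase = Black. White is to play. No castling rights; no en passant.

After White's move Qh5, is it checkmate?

After Qh5: black king on h8; in check: yes, from the white queen on h5.
King squares — g7: attacked by Kf8; h7: attacked by Qh5; g8: attacked by Pf7.
Black has no legal moves → checkmate.

yes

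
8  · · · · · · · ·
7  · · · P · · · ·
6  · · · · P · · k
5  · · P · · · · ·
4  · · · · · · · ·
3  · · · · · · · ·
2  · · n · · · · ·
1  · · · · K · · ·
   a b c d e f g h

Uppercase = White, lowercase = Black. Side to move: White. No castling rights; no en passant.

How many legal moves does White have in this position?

White to move; king on e1.
In check: yes, from the black knight on c2.
Legal moves: Kf2, Ke2, Kd2, Kf1, Kd1.
Count: 5.

5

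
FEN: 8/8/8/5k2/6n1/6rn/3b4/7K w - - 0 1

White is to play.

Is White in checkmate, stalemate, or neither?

White to move; white king on h1.
In check: no.
King squares — g1: attacked by Rg3; g2: attacked by Rg3; h2: attacked by Ng4.
Legal moves for White: none.
Not in check and no legal moves → stalemate.

stalemate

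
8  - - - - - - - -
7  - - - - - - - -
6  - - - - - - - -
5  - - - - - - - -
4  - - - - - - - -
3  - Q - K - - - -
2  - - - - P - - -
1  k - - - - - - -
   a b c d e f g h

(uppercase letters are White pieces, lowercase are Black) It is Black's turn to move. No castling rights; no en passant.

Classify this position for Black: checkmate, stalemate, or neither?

Black to move; black king on a1.
In check: no.
King squares — b1: attacked by Qb3; a2: attacked by Qb3; b2: attacked by Qb3.
Legal moves for Black: none.
Not in check and no legal moves → stalemate.

stalemate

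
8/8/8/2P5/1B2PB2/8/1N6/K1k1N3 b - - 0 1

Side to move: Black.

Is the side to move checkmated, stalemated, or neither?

Black to move; black king on c1.
In check: yes, from the white bishop on f4.
King squares — b1: attacked by Ka1; d1: attacked by Nb2; b2: attacked by Ka1; c2: attacked by Ne1; d2: attacked by Bb4.
Legal moves for Black: none.
In check with no legal moves → checkmate.

checkmate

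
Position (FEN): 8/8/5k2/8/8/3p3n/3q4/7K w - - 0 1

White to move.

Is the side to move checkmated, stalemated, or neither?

stalemate

White to move; white king on h1.
In check: no.
King squares — g1: attacked by Nh3; g2: attacked by Qd2; h2: attacked by Qd2.
Legal moves for White: none.
Not in check and no legal moves → stalemate.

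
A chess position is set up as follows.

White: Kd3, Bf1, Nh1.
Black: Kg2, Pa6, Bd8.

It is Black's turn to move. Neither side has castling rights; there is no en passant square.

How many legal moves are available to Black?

Black to move; king on g2.
In check: yes, from the white bishop on f1.
Legal moves: Kf3, Kh2, Kxh1, Kg1, Kxf1.
Count: 5.

5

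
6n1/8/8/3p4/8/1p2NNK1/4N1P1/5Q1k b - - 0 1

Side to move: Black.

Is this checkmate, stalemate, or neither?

checkmate

Black to move; black king on h1.
In check: yes, from the white queen on f1.
King squares — g1: attacked by Qf1; g2: attacked by Qf1; h2: attacked by Nf3.
Legal moves for Black: none.
In check with no legal moves → checkmate.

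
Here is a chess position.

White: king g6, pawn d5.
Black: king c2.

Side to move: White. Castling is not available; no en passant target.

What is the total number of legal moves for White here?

9

White to move; king on g6.
In check: no.
Legal moves: Kh7, Kg7, Kf7, Kh6, Kf6, Kh5, Kg5, Kf5, d6.
Count: 9.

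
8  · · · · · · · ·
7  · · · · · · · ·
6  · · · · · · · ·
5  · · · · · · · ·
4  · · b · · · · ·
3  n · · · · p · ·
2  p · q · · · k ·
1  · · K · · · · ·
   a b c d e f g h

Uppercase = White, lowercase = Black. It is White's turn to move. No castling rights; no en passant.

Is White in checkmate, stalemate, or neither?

checkmate

White to move; white king on c1.
In check: yes, from the black queen on c2.
King squares — b1: attacked by Pa2; d1: attacked by Qc2; b2: attacked by Qc2; c2: attacked by Na3; d2: attacked by Qc2.
Legal moves for White: none.
In check with no legal moves → checkmate.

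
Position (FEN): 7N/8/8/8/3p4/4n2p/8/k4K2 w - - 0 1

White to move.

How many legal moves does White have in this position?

4

White to move; king on f1.
In check: yes, from the black knight on e3.
Legal moves: Kf2, Ke2, Kg1, Ke1.
Count: 4.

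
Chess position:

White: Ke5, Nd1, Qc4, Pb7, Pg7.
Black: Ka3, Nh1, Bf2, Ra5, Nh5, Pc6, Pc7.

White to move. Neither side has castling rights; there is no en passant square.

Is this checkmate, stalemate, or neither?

White to move; white king on e5.
In check: yes, from the black rook on a5.
Legal moves for White: Ke6, Ke4, Qd5, Qc5+, Qb5.
White is in check but has 5 legal moves → neither.

neither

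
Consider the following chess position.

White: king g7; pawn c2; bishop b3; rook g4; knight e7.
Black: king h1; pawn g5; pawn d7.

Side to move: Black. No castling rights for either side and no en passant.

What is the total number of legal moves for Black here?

3

Black to move; king on h1.
In check: no.
Legal moves: Kh2, d6, d5.
Count: 3.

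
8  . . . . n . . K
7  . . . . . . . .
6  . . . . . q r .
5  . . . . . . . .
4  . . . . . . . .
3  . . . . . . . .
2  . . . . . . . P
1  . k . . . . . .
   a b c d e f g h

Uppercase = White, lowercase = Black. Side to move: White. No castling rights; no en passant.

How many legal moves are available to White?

White to move; king on h8.
In check: yes, from the black queen on f6.
Legal moves: Kh7.
Count: 1.

1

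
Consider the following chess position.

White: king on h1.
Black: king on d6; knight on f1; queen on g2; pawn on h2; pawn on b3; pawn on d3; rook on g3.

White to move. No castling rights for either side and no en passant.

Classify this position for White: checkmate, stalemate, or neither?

White to move; white king on h1.
In check: yes, from the black queen on g2.
King squares — g1: attacked by Qg2; g2: attacked by Rg3; h2: attacked by Nf1.
Legal moves for White: none.
In check with no legal moves → checkmate.

checkmate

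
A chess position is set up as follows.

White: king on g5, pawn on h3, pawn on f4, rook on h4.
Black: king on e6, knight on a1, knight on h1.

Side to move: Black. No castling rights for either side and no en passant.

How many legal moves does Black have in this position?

9

Black to move; king on e6.
In check: no.
Legal moves: Kf7, Ke7, Kd7, Kd6, Kd5, Ng3, Nf2, Nb3, Nc2.
Count: 9.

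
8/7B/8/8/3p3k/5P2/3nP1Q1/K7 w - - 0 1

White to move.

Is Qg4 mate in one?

yes

After Qg4: black king on h4; in check: yes, from the white queen on g4.
King squares — g3: attacked by Qg4; h3: attacked by Qg4; g4: attacked by Pf3; g5: attacked by Qg4; h5: attacked by Qg4.
Black has no legal moves → checkmate.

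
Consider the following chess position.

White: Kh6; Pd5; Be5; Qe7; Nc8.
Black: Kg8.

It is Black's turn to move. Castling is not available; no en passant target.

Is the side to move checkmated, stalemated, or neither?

stalemate

Black to move; black king on g8.
In check: no.
King squares — f7: attacked by Qe7; g7: attacked by Be5; h7: attacked by Kh6; f8: attacked by Qe7; h8: attacked by Be5.
Legal moves for Black: none.
Not in check and no legal moves → stalemate.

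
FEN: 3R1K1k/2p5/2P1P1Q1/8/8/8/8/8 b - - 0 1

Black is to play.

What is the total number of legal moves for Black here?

0

Black to move; king on h8.
In check: no.
Legal moves: none.
Count: 0.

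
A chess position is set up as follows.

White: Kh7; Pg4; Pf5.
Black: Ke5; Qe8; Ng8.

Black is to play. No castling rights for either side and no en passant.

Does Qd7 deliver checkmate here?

After Qd7: white king on h7; in check: yes, from the black queen on d7.
White has 3 legal replies: Kh8, Kxg8, Kg6.
In check but a legal move exists → not checkmate.

no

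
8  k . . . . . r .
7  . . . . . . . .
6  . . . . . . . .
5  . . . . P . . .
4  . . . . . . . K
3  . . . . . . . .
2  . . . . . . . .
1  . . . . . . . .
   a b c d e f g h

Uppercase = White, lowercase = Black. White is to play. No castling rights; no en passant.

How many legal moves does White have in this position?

White to move; king on h4.
In check: no.
Legal moves: Kh5, Kh3, e6.
Count: 3.

3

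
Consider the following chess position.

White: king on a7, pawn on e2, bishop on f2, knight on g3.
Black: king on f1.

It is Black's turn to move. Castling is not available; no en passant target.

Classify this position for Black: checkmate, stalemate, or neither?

Black to move; black king on f1.
In check: yes, from the white knight on g3.
Legal moves for Black: Kg2, Kxf2.
Black is in check but has 2 legal moves → neither.

neither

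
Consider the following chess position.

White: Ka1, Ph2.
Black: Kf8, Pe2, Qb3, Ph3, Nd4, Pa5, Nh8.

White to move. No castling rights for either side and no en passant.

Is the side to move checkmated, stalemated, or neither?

stalemate

White to move; white king on a1.
In check: no.
King squares — b1: attacked by Qb3; a2: attacked by Qb3; b2: attacked by Qb3.
Legal moves for White: none.
Not in check and no legal moves → stalemate.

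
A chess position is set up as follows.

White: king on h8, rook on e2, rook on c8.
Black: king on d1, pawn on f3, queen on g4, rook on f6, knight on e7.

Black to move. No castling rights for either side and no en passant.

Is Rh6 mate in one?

After Rh6: white king on h8; in check: yes, from the black rook on h6.
King squares — g7: attacked by Qg4; h7: attacked by Rh6; g8: attacked by Qg4.
White has no legal moves → checkmate.

yes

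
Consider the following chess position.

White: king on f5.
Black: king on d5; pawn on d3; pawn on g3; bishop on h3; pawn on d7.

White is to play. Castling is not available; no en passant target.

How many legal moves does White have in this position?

White to move; king on f5.
In check: yes, from the black bishop on h3.
Legal moves: Kg6, Kf6, Kg5, Kf4.
Count: 4.

4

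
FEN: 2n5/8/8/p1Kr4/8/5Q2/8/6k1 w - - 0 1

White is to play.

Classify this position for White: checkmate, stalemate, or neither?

White to move; white king on c5.
In check: yes, from the black rook on d5.
Legal moves for White: Kc6, Kxd5, Kc4, Qxd5.
White is in check but has 4 legal moves → neither.

neither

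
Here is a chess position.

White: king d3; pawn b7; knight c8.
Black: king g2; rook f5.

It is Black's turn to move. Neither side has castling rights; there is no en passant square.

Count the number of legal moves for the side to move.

Black to move; king on g2.
In check: no.
Legal moves: Rf8, Rf7, Rf6, Rh5, Rg5, Re5, Rd5+, Rc5, Rb5, Ra5, Rf4, Rf3+, Rf2, Rf1, Kh3, Kg3, Kf3, Kh2, Kf2, Kh1, Kg1, Kf1.
Count: 22.

22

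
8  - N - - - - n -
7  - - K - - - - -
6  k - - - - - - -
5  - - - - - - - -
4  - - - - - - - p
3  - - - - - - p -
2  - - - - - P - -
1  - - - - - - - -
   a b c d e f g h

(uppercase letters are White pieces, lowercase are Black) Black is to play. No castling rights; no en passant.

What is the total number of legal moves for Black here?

Black to move; king on a6.
In check: yes, from the white knight on b8.
Legal moves: Ka7, Kb5, Ka5.
Count: 3.

3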